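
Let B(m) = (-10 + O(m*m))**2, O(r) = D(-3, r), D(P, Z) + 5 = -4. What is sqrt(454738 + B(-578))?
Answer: sqrt(455099) ≈ 674.61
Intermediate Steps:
D(P, Z) = -9 (D(P, Z) = -5 - 4 = -9)
O(r) = -9
B(m) = 361 (B(m) = (-10 - 9)**2 = (-19)**2 = 361)
sqrt(454738 + B(-578)) = sqrt(454738 + 361) = sqrt(455099)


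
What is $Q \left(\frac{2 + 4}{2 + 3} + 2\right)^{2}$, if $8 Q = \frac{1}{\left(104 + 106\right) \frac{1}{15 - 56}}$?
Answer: $- \frac{656}{2625} \approx -0.2499$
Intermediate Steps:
$Q = - \frac{41}{1680}$ ($Q = \frac{1}{8 \frac{104 + 106}{15 - 56}} = \frac{1}{8 \frac{210}{-41}} = \frac{1}{8 \cdot 210 \left(- \frac{1}{41}\right)} = \frac{1}{8 \left(- \frac{210}{41}\right)} = \frac{1}{8} \left(- \frac{41}{210}\right) = - \frac{41}{1680} \approx -0.024405$)
$Q \left(\frac{2 + 4}{2 + 3} + 2\right)^{2} = - \frac{41 \left(\frac{2 + 4}{2 + 3} + 2\right)^{2}}{1680} = - \frac{41 \left(\frac{6}{5} + 2\right)^{2}}{1680} = - \frac{41 \left(\frac{16}{5}\right)^{2}}{1680} = \left(- \frac{41}{1680}\right) \frac{256}{25} = - \frac{656}{2625}$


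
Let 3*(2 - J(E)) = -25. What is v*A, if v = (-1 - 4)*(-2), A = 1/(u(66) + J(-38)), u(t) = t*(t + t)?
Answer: 30/26167 ≈ 0.0011465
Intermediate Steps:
u(t) = 2*t² (u(t) = t*(2*t) = 2*t²)
J(E) = 31/3 (J(E) = 2 - ⅓*(-25) = 2 + 25/3 = 31/3)
A = 3/26167 (A = 1/(2*66² + 31/3) = 1/(2*4356 + 31/3) = 1/(8712 + 31/3) = 1/(26167/3) = 3/26167 ≈ 0.00011465)
v = 10 (v = -5*(-2) = 10)
v*A = 10*(3/26167) = 30/26167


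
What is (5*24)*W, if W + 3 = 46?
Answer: 5160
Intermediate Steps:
W = 43 (W = -3 + 46 = 43)
(5*24)*W = (5*24)*43 = 120*43 = 5160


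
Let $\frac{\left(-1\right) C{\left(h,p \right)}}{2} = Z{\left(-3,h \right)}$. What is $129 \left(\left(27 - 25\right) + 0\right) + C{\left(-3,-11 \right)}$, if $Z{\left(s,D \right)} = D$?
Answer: $264$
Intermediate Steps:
$C{\left(h,p \right)} = - 2 h$
$129 \left(\left(27 - 25\right) + 0\right) + C{\left(-3,-11 \right)} = 129 \left(\left(27 - 25\right) + 0\right) - -6 = 129 \left(2 + 0\right) + 6 = 129 \cdot 2 + 6 = 258 + 6 = 264$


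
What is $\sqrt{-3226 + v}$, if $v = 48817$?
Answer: $\sqrt{45591} \approx 213.52$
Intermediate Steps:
$\sqrt{-3226 + v} = \sqrt{-3226 + 48817} = \sqrt{45591}$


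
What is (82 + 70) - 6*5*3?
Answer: 62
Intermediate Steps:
(82 + 70) - 6*5*3 = 152 - 30*3 = 152 - 90 = 62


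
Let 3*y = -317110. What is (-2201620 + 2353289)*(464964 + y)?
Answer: 163466118158/3 ≈ 5.4489e+10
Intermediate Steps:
y = -317110/3 (y = (⅓)*(-317110) = -317110/3 ≈ -1.0570e+5)
(-2201620 + 2353289)*(464964 + y) = (-2201620 + 2353289)*(464964 - 317110/3) = 151669*(1077782/3) = 163466118158/3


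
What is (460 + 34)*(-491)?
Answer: -242554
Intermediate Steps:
(460 + 34)*(-491) = 494*(-491) = -242554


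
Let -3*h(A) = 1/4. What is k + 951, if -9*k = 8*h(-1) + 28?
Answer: 25595/27 ≈ 947.96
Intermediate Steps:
h(A) = -1/12 (h(A) = -1/(3*4) = -⅓*¼ = -1/12)
k = -82/27 (k = -(8*(-1/12) + 28)/9 = -(-⅔ + 28)/9 = -⅑*82/3 = -82/27 ≈ -3.0370)
k + 951 = -82/27 + 951 = 25595/27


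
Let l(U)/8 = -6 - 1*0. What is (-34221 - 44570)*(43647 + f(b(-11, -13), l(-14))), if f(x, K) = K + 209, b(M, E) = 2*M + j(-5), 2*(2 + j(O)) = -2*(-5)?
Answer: -3451676128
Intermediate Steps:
j(O) = 3 (j(O) = -2 + (-2*(-5))/2 = -2 + (1/2)*10 = -2 + 5 = 3)
b(M, E) = 3 + 2*M (b(M, E) = 2*M + 3 = 3 + 2*M)
l(U) = -48 (l(U) = 8*(-6 - 1*0) = 8*(-6 + 0) = 8*(-6) = -48)
f(x, K) = 209 + K
(-34221 - 44570)*(43647 + f(b(-11, -13), l(-14))) = (-34221 - 44570)*(43647 + (209 - 48)) = -78791*(43647 + 161) = -78791*43808 = -3451676128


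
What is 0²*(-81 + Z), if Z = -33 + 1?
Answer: 0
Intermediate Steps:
Z = -32
0²*(-81 + Z) = 0²*(-81 - 32) = 0*(-113) = 0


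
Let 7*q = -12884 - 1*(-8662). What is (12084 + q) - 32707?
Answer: -148583/7 ≈ -21226.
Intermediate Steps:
q = -4222/7 (q = (-12884 - 1*(-8662))/7 = (-12884 + 8662)/7 = (⅐)*(-4222) = -4222/7 ≈ -603.14)
(12084 + q) - 32707 = (12084 - 4222/7) - 32707 = 80366/7 - 32707 = -148583/7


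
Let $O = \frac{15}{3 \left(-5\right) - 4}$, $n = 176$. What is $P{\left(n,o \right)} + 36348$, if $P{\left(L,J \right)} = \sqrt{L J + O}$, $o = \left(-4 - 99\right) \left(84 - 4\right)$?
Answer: $36348 + \frac{5 i \sqrt{20941477}}{19} \approx 36348.0 + 1204.3 i$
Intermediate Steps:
$o = -8240$ ($o = \left(-103\right) 80 = -8240$)
$O = - \frac{15}{19}$ ($O = \frac{15}{-15 - 4} = \frac{15}{-19} = 15 \left(- \frac{1}{19}\right) = - \frac{15}{19} \approx -0.78947$)
$P{\left(L,J \right)} = \sqrt{- \frac{15}{19} + J L}$ ($P{\left(L,J \right)} = \sqrt{L J - \frac{15}{19}} = \sqrt{J L - \frac{15}{19}} = \sqrt{- \frac{15}{19} + J L}$)
$P{\left(n,o \right)} + 36348 = \frac{\sqrt{-285 + 361 \left(-8240\right) 176}}{19} + 36348 = \frac{\sqrt{-285 - 523536640}}{19} + 36348 = \frac{\sqrt{-523536925}}{19} + 36348 = \frac{5 i \sqrt{20941477}}{19} + 36348 = 36348 + \frac{5 i \sqrt{20941477}}{19}$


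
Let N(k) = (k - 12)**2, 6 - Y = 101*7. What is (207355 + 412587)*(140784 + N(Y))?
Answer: 402437209126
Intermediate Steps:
Y = -701 (Y = 6 - 101*7 = 6 - 1*707 = 6 - 707 = -701)
N(k) = (-12 + k)**2
(207355 + 412587)*(140784 + N(Y)) = (207355 + 412587)*(140784 + (-12 - 701)**2) = 619942*(140784 + (-713)**2) = 619942*(140784 + 508369) = 619942*649153 = 402437209126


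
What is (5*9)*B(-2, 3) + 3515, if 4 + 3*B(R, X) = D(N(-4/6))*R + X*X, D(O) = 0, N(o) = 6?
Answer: 3590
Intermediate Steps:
B(R, X) = -4/3 + X²/3 (B(R, X) = -4/3 + (0*R + X*X)/3 = -4/3 + (0 + X²)/3 = -4/3 + X²/3)
(5*9)*B(-2, 3) + 3515 = (5*9)*(-4/3 + (⅓)*3²) + 3515 = 45*(-4/3 + (⅓)*9) + 3515 = 45*(-4/3 + 3) + 3515 = 45*(5/3) + 3515 = 75 + 3515 = 3590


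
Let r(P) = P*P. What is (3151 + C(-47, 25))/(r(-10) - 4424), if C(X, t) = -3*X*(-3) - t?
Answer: -2703/4324 ≈ -0.62512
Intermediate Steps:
C(X, t) = -t + 9*X (C(X, t) = 9*X - t = -t + 9*X)
r(P) = P²
(3151 + C(-47, 25))/(r(-10) - 4424) = (3151 + (-1*25 + 9*(-47)))/((-10)² - 4424) = (3151 + (-25 - 423))/(100 - 4424) = (3151 - 448)/(-4324) = 2703*(-1/4324) = -2703/4324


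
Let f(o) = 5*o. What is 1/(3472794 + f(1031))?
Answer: 1/3477949 ≈ 2.8753e-7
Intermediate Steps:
1/(3472794 + f(1031)) = 1/(3472794 + 5*1031) = 1/(3472794 + 5155) = 1/3477949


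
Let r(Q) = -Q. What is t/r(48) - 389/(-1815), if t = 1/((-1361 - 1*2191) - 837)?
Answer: 2483431/11586960 ≈ 0.21433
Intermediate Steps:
t = -1/4389 (t = 1/((-1361 - 2191) - 837) = 1/(-3552 - 837) = 1/(-4389) = -1/4389 ≈ -0.00022784)
t/r(48) - 389/(-1815) = -1/(4389*((-1*48))) - 389/(-1815) = -1/4389/(-48) - 389*(-1/1815) = -1/4389*(-1/48) + 389/1815 = 1/210672 + 389/1815 = 2483431/11586960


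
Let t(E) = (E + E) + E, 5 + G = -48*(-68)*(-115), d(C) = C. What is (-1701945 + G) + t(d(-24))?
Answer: -2077382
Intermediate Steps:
G = -375365 (G = -5 - 48*(-68)*(-115) = -5 + 3264*(-115) = -5 - 375360 = -375365)
t(E) = 3*E (t(E) = 2*E + E = 3*E)
(-1701945 + G) + t(d(-24)) = (-1701945 - 375365) + 3*(-24) = -2077310 - 72 = -2077382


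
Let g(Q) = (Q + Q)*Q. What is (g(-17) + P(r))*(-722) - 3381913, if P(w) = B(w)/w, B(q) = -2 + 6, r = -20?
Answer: -18995423/5 ≈ -3.7991e+6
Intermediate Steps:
B(q) = 4
g(Q) = 2*Q² (g(Q) = (2*Q)*Q = 2*Q²)
P(w) = 4/w
(g(-17) + P(r))*(-722) - 3381913 = (2*(-17)² + 4/(-20))*(-722) - 3381913 = (2*289 + 4*(-1/20))*(-722) - 3381913 = (578 - ⅕)*(-722) - 3381913 = (2889/5)*(-722) - 3381913 = -2085858/5 - 3381913 = -18995423/5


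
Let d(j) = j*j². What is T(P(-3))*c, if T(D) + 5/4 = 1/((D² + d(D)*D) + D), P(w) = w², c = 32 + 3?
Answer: -1163785/26604 ≈ -43.745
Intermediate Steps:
c = 35
d(j) = j³
T(D) = -5/4 + 1/(D + D² + D⁴) (T(D) = -5/4 + 1/((D² + D³*D) + D) = -5/4 + 1/((D² + D⁴) + D) = -5/4 + 1/(D + D² + D⁴))
T(P(-3))*c = ((4 - 5*(-3)² - 5*((-3)²)² - 5*((-3)²)⁴)/(4*((-3)²)*(1 + (-3)² + ((-3)²)³)))*35 = ((¼)*(4 - 5*9 - 5*9² - 5*9⁴)/(9*(1 + 9 + 9³)))*35 = ((¼)*(⅑)*(4 - 45 - 5*81 - 5*6561)/(1 + 9 + 729))*35 = ((¼)*(⅑)*(4 - 45 - 405 - 32805)/739)*35 = ((¼)*(⅑)*(1/739)*(-33251))*35 = -33251/26604*35 = -1163785/26604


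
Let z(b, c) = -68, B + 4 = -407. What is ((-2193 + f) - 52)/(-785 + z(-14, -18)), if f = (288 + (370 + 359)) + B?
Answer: 1639/853 ≈ 1.9215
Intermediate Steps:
B = -411 (B = -4 - 407 = -411)
f = 606 (f = (288 + (370 + 359)) - 411 = (288 + 729) - 411 = 1017 - 411 = 606)
((-2193 + f) - 52)/(-785 + z(-14, -18)) = ((-2193 + 606) - 52)/(-785 - 68) = (-1587 - 52)/(-853) = -1639*(-1/853) = 1639/853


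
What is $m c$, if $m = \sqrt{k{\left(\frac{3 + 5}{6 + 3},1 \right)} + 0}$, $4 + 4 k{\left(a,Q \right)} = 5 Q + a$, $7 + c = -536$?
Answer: $- \frac{181 \sqrt{17}}{2} \approx -373.14$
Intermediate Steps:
$c = -543$ ($c = -7 - 536 = -543$)
$k{\left(a,Q \right)} = -1 + \frac{a}{4} + \frac{5 Q}{4}$ ($k{\left(a,Q \right)} = -1 + \frac{5 Q + a}{4} = -1 + \frac{a + 5 Q}{4} = -1 + \left(\frac{a}{4} + \frac{5 Q}{4}\right) = -1 + \frac{a}{4} + \frac{5 Q}{4}$)
$m = \frac{\sqrt{17}}{6}$ ($m = \sqrt{\left(-1 + \frac{\left(3 + 5\right) \frac{1}{6 + 3}}{4} + \frac{5}{4} \cdot 1\right) + 0} = \sqrt{\left(-1 + \frac{8 \cdot \frac{1}{9}}{4} + \frac{5}{4}\right) + 0} = \sqrt{\left(-1 + \frac{1}{4} \cdot \frac{8}{9} + \frac{5}{4}\right) + 0} = \sqrt{\left(-1 + \frac{2}{9} + \frac{5}{4}\right) + 0} = \sqrt{\frac{17}{36} + 0} = \sqrt{\frac{17}{36}} = \frac{\sqrt{17}}{6} \approx 0.68718$)
$m c = \frac{\sqrt{17}}{6} \left(-543\right) = - \frac{181 \sqrt{17}}{2}$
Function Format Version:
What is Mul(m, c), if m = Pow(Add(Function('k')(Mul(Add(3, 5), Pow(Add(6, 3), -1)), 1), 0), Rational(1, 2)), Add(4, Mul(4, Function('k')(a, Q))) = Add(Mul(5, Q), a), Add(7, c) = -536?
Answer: Mul(Rational(-181, 2), Pow(17, Rational(1, 2))) ≈ -373.14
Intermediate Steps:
c = -543 (c = Add(-7, -536) = -543)
Function('k')(a, Q) = Add(-1, Mul(Rational(1, 4), a), Mul(Rational(5, 4), Q)) (Function('k')(a, Q) = Add(-1, Mul(Rational(1, 4), Add(Mul(5, Q), a))) = Add(-1, Mul(Rational(1, 4), Add(a, Mul(5, Q)))) = Add(-1, Add(Mul(Rational(1, 4), a), Mul(Rational(5, 4), Q))) = Add(-1, Mul(Rational(1, 4), a), Mul(Rational(5, 4), Q)))
m = Mul(Rational(1, 6), Pow(17, Rational(1, 2))) (m = Pow(Add(Add(-1, Mul(Rational(1, 4), Mul(Add(3, 5), Pow(Add(6, 3), -1))), Mul(Rational(5, 4), 1)), 0), Rational(1, 2)) = Pow(Add(Add(-1, Mul(Rational(1, 4), Mul(8, Pow(9, -1))), Rational(5, 4)), 0), Rational(1, 2)) = Pow(Add(Add(-1, Mul(Rational(1, 4), Mul(8, Rational(1, 9))), Rational(5, 4)), 0), Rational(1, 2)) = Pow(Add(Add(-1, Mul(Rational(1, 4), Rational(8, 9)), Rational(5, 4)), 0), Rational(1, 2)) = Pow(Add(Add(-1, Rational(2, 9), Rational(5, 4)), 0), Rational(1, 2)) = Pow(Add(Rational(17, 36), 0), Rational(1, 2)) = Pow(Rational(17, 36), Rational(1, 2)) = Mul(Rational(1, 6), Pow(17, Rational(1, 2))) ≈ 0.68718)
Mul(m, c) = Mul(Mul(Rational(1, 6), Pow(17, Rational(1, 2))), -543) = Mul(Rational(-181, 2), Pow(17, Rational(1, 2)))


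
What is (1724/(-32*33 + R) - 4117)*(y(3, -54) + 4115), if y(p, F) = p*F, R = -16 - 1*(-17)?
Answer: -17176413527/1055 ≈ -1.6281e+7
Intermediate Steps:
R = 1 (R = -16 + 17 = 1)
y(p, F) = F*p
(1724/(-32*33 + R) - 4117)*(y(3, -54) + 4115) = (1724/(-32*33 + 1) - 4117)*(-54*3 + 4115) = (1724/(-1056 + 1) - 4117)*(-162 + 4115) = (1724/(-1055) - 4117)*3953 = (1724*(-1/1055) - 4117)*3953 = (-1724/1055 - 4117)*3953 = -4345159/1055*3953 = -17176413527/1055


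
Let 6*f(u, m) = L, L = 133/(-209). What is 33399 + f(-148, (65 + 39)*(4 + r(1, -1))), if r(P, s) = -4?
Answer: 2204327/66 ≈ 33399.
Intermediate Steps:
L = -7/11 (L = 133*(-1/209) = -7/11 ≈ -0.63636)
f(u, m) = -7/66 (f(u, m) = (⅙)*(-7/11) = -7/66)
33399 + f(-148, (65 + 39)*(4 + r(1, -1))) = 33399 - 7/66 = 2204327/66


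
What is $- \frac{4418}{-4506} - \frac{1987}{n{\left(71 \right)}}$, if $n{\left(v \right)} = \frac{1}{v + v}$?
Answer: $- \frac{635690753}{2253} \approx -2.8215 \cdot 10^{5}$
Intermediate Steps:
$n{\left(v \right)} = \frac{1}{2 v}$
$- \frac{4418}{-4506} - \frac{1987}{n{\left(71 \right)}} = - \frac{4418}{-4506} - \frac{1987}{\frac{1}{2} \cdot \frac{1}{71}} = \left(-4418\right) \left(- \frac{1}{4506}\right) - \frac{1987}{\frac{1}{2} \cdot \frac{1}{71}} = \frac{2209}{2253} - 1987 \frac{1}{\frac{1}{142}} = \frac{2209}{2253} - 282154 = - \frac{635690753}{2253}$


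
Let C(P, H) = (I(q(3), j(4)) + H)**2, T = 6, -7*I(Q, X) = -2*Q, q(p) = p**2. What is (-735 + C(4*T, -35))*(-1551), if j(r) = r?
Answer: -24062214/49 ≈ -4.9107e+5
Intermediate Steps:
I(Q, X) = 2*Q/7 (I(Q, X) = -(-2)*Q/7 = 2*Q/7)
C(P, H) = (18/7 + H)**2 (C(P, H) = ((2/7)*3**2 + H)**2 = ((2/7)*9 + H)**2 = (18/7 + H)**2)
(-735 + C(4*T, -35))*(-1551) = (-735 + (18 + 7*(-35))**2/49)*(-1551) = (-735 + (18 - 245)**2/49)*(-1551) = (-735 + (1/49)*(-227)**2)*(-1551) = (-735 + (1/49)*51529)*(-1551) = (-735 + 51529/49)*(-1551) = (15514/49)*(-1551) = -24062214/49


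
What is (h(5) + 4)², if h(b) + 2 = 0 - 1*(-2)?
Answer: 16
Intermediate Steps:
h(b) = 0 (h(b) = -2 + (0 - 1*(-2)) = -2 + (0 + 2) = -2 + 2 = 0)
(h(5) + 4)² = (0 + 4)² = 4² = 16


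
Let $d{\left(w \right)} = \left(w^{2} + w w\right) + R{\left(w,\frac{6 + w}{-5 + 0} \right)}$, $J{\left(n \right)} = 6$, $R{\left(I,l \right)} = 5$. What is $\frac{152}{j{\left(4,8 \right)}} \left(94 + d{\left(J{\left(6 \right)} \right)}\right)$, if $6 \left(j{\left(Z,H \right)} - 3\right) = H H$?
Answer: $\frac{77976}{41} \approx 1901.9$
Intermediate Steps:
$j{\left(Z,H \right)} = 3 + \frac{H^{2}}{6}$ ($j{\left(Z,H \right)} = 3 + \frac{H H}{6} = 3 + \frac{H^{2}}{6}$)
$d{\left(w \right)} = 5 + 2 w^{2}$ ($d{\left(w \right)} = \left(w^{2} + w w\right) + 5 = \left(w^{2} + w^{2}\right) + 5 = 2 w^{2} + 5 = 5 + 2 w^{2}$)
$\frac{152}{j{\left(4,8 \right)}} \left(94 + d{\left(J{\left(6 \right)} \right)}\right) = \frac{152}{3 + \frac{8^{2}}{6}} \left(94 + \left(5 + 2 \cdot 6^{2}\right)\right) = \frac{152}{3 + \frac{1}{6} \cdot 64} \left(94 + \left(5 + 2 \cdot 36\right)\right) = \frac{152}{3 + \frac{32}{3}} \left(94 + \left(5 + 72\right)\right) = \frac{152}{\frac{41}{3}} \left(94 + 77\right) = 152 \cdot \frac{3}{41} \cdot 171 = \frac{456}{41} \cdot 171 = \frac{77976}{41}$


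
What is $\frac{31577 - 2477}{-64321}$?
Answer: $- \frac{29100}{64321} \approx -0.45242$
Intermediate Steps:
$\frac{31577 - 2477}{-64321} = 29100 \left(- \frac{1}{64321}\right) = - \frac{29100}{64321}$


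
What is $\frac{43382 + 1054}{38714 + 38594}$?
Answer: $\frac{1587}{2761} \approx 0.57479$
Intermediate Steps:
$\frac{43382 + 1054}{38714 + 38594} = \frac{44436}{77308} = 44436 \cdot \frac{1}{77308} = \frac{1587}{2761}$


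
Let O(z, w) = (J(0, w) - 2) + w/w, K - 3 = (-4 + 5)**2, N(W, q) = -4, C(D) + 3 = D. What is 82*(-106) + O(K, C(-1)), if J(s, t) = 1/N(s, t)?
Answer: -34773/4 ≈ -8693.3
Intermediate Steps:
C(D) = -3 + D
J(s, t) = -1/4 (J(s, t) = 1/(-4) = -1/4)
K = 4 (K = 3 + (-4 + 5)**2 = 3 + 1**2 = 3 + 1 = 4)
O(z, w) = -5/4 (O(z, w) = (-1/4 - 2) + w/w = -9/4 + 1 = -5/4)
82*(-106) + O(K, C(-1)) = 82*(-106) - 5/4 = -8692 - 5/4 = -34773/4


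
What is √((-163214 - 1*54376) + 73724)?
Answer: I*√143866 ≈ 379.3*I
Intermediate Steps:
√((-163214 - 1*54376) + 73724) = √((-163214 - 54376) + 73724) = √(-217590 + 73724) = √(-143866) = I*√143866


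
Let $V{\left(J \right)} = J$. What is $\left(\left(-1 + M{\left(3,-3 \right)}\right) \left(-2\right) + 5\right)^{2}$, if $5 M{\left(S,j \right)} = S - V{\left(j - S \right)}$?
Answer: $\frac{289}{25} \approx 11.56$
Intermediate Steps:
$M{\left(S,j \right)} = - \frac{j}{5} + \frac{2 S}{5}$ ($M{\left(S,j \right)} = \frac{S - \left(j - S\right)}{5} = \frac{S + \left(S - j\right)}{5} = \frac{- j + 2 S}{5} = - \frac{j}{5} + \frac{2 S}{5}$)
$\left(\left(-1 + M{\left(3,-3 \right)}\right) \left(-2\right) + 5\right)^{2} = \left(\left(-1 + \left(\left(- \frac{1}{5}\right) \left(-3\right) + \frac{2}{5} \cdot 3\right)\right) \left(-2\right) + 5\right)^{2} = \left(\left(-1 + \left(\frac{3}{5} + \frac{6}{5}\right)\right) \left(-2\right) + 5\right)^{2} = \left(\left(-1 + \frac{9}{5}\right) \left(-2\right) + 5\right)^{2} = \left(\frac{4}{5} \left(-2\right) + 5\right)^{2} = \left(- \frac{8}{5} + 5\right)^{2} = \left(\frac{17}{5}\right)^{2} = \frac{289}{25}$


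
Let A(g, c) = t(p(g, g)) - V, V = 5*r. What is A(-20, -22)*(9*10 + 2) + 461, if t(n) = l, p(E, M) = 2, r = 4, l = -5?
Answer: -1839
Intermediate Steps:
t(n) = -5
V = 20 (V = 5*4 = 20)
A(g, c) = -25 (A(g, c) = -5 - 1*20 = -5 - 20 = -25)
A(-20, -22)*(9*10 + 2) + 461 = -25*(9*10 + 2) + 461 = -25*(90 + 2) + 461 = -25*92 + 461 = -2300 + 461 = -1839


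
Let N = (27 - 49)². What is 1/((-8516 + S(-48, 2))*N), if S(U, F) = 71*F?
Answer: -1/4053016 ≈ -2.4673e-7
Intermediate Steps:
N = 484 (N = (-22)² = 484)
1/((-8516 + S(-48, 2))*N) = 1/((-8516 + 71*2)*484) = (1/484)/(-8516 + 142) = (1/484)/(-8374) = -1/8374*1/484 = -1/4053016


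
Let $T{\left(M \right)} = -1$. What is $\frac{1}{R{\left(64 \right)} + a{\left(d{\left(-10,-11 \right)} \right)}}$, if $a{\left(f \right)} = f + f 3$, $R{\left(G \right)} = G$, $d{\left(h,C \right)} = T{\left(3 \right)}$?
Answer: $\frac{1}{60} \approx 0.016667$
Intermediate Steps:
$d{\left(h,C \right)} = -1$
$a{\left(f \right)} = 4 f$ ($a{\left(f \right)} = f + 3 f = 4 f$)
$\frac{1}{R{\left(64 \right)} + a{\left(d{\left(-10,-11 \right)} \right)}} = \frac{1}{64 + 4 \left(-1\right)} = \frac{1}{64 - 4} = \frac{1}{60}$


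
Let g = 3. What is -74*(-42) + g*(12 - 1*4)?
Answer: 3132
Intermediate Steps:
-74*(-42) + g*(12 - 1*4) = -74*(-42) + 3*(12 - 1*4) = 3108 + 3*(12 - 4) = 3108 + 3*8 = 3108 + 24 = 3132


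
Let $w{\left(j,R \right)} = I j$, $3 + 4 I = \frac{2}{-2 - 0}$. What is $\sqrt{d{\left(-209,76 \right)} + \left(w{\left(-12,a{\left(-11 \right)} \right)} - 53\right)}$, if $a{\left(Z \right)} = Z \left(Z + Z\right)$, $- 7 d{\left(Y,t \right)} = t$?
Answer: $\frac{11 i \sqrt{21}}{7} \approx 7.2012 i$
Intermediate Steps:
$d{\left(Y,t \right)} = - \frac{t}{7}$
$a{\left(Z \right)} = 2 Z^{2}$ ($a{\left(Z \right)} = Z 2 Z = 2 Z^{2}$)
$I = -1$ ($I = - \frac{3}{4} + \frac{2 \frac{1}{-2 - 0}}{4} = - \frac{3}{4} + \frac{2 \frac{1}{-2 + 0}}{4} = - \frac{3}{4} + \frac{2 \frac{1}{-2}}{4} = - \frac{3}{4} + \frac{2 \left(- \frac{1}{2}\right)}{4} = - \frac{3}{4} + \frac{1}{4} \left(-1\right) = - \frac{3}{4} - \frac{1}{4} = -1$)
$w{\left(j,R \right)} = - j$
$\sqrt{d{\left(-209,76 \right)} + \left(w{\left(-12,a{\left(-11 \right)} \right)} - 53\right)} = \sqrt{\left(- \frac{1}{7}\right) 76 - 41} = \sqrt{- \frac{76}{7} + \left(12 - 53\right)} = \sqrt{- \frac{76}{7} - 41} = \sqrt{- \frac{363}{7}} = \frac{11 i \sqrt{21}}{7}$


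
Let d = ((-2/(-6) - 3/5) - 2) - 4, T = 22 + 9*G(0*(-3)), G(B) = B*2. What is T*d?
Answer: -2068/15 ≈ -137.87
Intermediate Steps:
G(B) = 2*B
T = 22 (T = 22 + 9*(2*(0*(-3))) = 22 + 9*(2*0) = 22 + 9*0 = 22 + 0 = 22)
d = -94/15 (d = ((-2*(-⅙) - 3*⅕) - 2) - 4 = ((⅓ - ⅗) - 2) - 4 = (-4/15 - 2) - 4 = -34/15 - 4 = -94/15 ≈ -6.2667)
T*d = 22*(-94/15) = -2068/15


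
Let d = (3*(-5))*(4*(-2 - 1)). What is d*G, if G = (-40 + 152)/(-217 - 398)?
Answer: -1344/41 ≈ -32.781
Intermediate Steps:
G = -112/615 (G = 112/(-615) = 112*(-1/615) = -112/615 ≈ -0.18211)
d = 180 (d = -60*(-3) = -15*(-12) = 180)
d*G = 180*(-112/615) = -1344/41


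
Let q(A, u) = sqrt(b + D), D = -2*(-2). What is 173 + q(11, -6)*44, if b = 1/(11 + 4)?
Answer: 173 + 44*sqrt(915)/15 ≈ 261.73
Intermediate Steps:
D = 4
b = 1/15 ≈ 0.066667
q(A, u) = sqrt(915)/15 (q(A, u) = sqrt(1/15 + 4) = sqrt(61/15) = sqrt(915)/15)
173 + q(11, -6)*44 = 173 + (sqrt(915)/15)*44 = 173 + 44*sqrt(915)/15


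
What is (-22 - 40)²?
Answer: 3844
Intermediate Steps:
(-22 - 40)² = (-62)² = 3844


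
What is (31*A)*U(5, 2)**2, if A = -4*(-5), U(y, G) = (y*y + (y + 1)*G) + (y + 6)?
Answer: 1428480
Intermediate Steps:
U(y, G) = 6 + y + y**2 + G*(1 + y) (U(y, G) = (y**2 + (1 + y)*G) + (6 + y) = (y**2 + G*(1 + y)) + (6 + y) = 6 + y + y**2 + G*(1 + y))
A = 20
(31*A)*U(5, 2)**2 = (31*20)*(6 + 2 + 5 + 5**2 + 2*5)**2 = 620*(6 + 2 + 5 + 25 + 10)**2 = 620*48**2 = 620*2304 = 1428480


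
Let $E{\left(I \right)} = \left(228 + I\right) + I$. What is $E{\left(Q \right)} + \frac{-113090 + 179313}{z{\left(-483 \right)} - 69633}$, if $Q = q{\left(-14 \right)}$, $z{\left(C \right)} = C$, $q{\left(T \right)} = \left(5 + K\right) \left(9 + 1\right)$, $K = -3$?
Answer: $\frac{18724865}{70116} \approx 267.06$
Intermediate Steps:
$q{\left(T \right)} = 20$ ($q{\left(T \right)} = \left(5 - 3\right) \left(9 + 1\right) = 2 \cdot 10 = 20$)
$Q = 20$
$E{\left(I \right)} = 228 + 2 I$
$E{\left(Q \right)} + \frac{-113090 + 179313}{z{\left(-483 \right)} - 69633} = \left(228 + 2 \cdot 20\right) + \frac{-113090 + 179313}{-483 - 69633} = \left(228 + 40\right) + \frac{66223}{-70116} = 268 + 66223 \left(- \frac{1}{70116}\right) = 268 - \frac{66223}{70116} = \frac{18724865}{70116}$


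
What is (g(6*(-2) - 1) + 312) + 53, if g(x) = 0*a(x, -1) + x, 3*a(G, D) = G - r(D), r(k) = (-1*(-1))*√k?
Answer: 352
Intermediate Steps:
r(k) = √k (r(k) = 1*√k = √k)
a(G, D) = -√D/3 + G/3 (a(G, D) = (G - √D)/3 = -√D/3 + G/3)
g(x) = x (g(x) = 0*(-I/3 + x/3) + x = 0 + x = x)
(g(6*(-2) - 1) + 312) + 53 = ((6*(-2) - 1) + 312) + 53 = ((-12 - 1) + 312) + 53 = (-13 + 312) + 53 = 299 + 53 = 352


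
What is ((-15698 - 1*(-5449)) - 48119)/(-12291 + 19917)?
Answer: -9728/1271 ≈ -7.6538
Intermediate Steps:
((-15698 - 1*(-5449)) - 48119)/(-12291 + 19917) = ((-15698 + 5449) - 48119)/7626 = (-10249 - 48119)*(1/7626) = -58368*1/7626 = -9728/1271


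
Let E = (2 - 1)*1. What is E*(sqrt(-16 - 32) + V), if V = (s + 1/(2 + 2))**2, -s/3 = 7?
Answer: 6889/16 + 4*I*sqrt(3) ≈ 430.56 + 6.9282*I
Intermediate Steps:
s = -21 (s = -3*7 = -21)
V = 6889/16 (V = (-21 + 1/(2 + 2))**2 = (-21 + 1/4)**2 = (-83/4)**2 = 6889/16 ≈ 430.56)
E = 1 (E = 1*1 = 1)
E*(sqrt(-16 - 32) + V) = 1*(sqrt(-16 - 32) + 6889/16) = 1*(sqrt(-48) + 6889/16) = 1*(4*I*sqrt(3) + 6889/16) = 1*(6889/16 + 4*I*sqrt(3)) = 6889/16 + 4*I*sqrt(3)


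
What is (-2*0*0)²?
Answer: 0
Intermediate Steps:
(-2*0*0)² = (0*0)² = 0² = 0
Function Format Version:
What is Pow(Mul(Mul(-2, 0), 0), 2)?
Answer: 0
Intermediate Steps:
Pow(Mul(Mul(-2, 0), 0), 2) = Pow(Mul(0, 0), 2) = Pow(0, 2) = 0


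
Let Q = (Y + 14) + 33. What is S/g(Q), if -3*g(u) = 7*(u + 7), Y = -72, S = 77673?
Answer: 25891/14 ≈ 1849.4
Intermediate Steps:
Q = -25 (Q = (-72 + 14) + 33 = -58 + 33 = -25)
g(u) = -49/3 - 7*u/3 (g(u) = -7*(u + 7)/3 = -7*(7 + u)/3 = -(49 + 7*u)/3 = -49/3 - 7*u/3)
S/g(Q) = 77673/(-49/3 - 7/3*(-25)) = 77673/(-49/3 + 175/3) = 77673/42 = 77673*(1/42) = 25891/14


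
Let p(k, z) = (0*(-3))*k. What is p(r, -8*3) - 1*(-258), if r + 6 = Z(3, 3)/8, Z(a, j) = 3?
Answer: 258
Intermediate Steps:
r = -45/8 (r = -6 + 3/8 = -45/8 ≈ -5.6250)
p(k, z) = 0 (p(k, z) = 0*k = 0)
p(r, -8*3) - 1*(-258) = 0 - 1*(-258) = 0 + 258 = 258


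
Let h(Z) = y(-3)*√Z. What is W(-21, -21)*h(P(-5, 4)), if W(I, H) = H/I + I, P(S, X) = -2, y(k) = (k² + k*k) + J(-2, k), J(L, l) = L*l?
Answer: -480*I*√2 ≈ -678.82*I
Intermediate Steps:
y(k) = -2*k + 2*k² (y(k) = (k² + k*k) - 2*k = (k² + k²) - 2*k = 2*k² - 2*k = -2*k + 2*k²)
W(I, H) = I + H/I
h(Z) = 24*√Z (h(Z) = (2*(-3)*(-1 - 3))*√Z = (2*(-3)*(-4))*√Z = 24*√Z)
W(-21, -21)*h(P(-5, 4)) = (-21 - 21/(-21))*(24*√(-2)) = (-21 - 21*(-1/21))*(24*(I*√2)) = (-21 + 1)*(24*I*√2) = -480*I*√2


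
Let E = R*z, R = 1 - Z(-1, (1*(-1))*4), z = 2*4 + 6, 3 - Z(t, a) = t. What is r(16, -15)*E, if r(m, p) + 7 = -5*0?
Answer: 294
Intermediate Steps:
Z(t, a) = 3 - t
z = 14 (z = 8 + 6 = 14)
r(m, p) = -7 (r(m, p) = -7 - 5*0 = -7 + 0 = -7)
R = -3 (R = 1 - (3 - 1*(-1)) = 1 - (3 + 1) = 1 - 1*4 = 1 - 4 = -3)
E = -42 (E = -3*14 = -42)
r(16, -15)*E = -7*(-42) = 294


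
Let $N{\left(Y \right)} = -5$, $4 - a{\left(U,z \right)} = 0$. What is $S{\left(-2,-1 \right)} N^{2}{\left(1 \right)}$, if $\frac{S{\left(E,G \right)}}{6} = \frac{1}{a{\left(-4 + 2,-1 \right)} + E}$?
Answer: $75$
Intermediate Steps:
$a{\left(U,z \right)} = 4$ ($a{\left(U,z \right)} = 4 - 0 = 4 + 0 = 4$)
$S{\left(E,G \right)} = \frac{6}{4 + E}$
$S{\left(-2,-1 \right)} N^{2}{\left(1 \right)} = \frac{6}{4 - 2} \left(-5\right)^{2} = \frac{6}{2} \cdot 25 = 6 \cdot \frac{1}{2} \cdot 25 = 3 \cdot 25 = 75$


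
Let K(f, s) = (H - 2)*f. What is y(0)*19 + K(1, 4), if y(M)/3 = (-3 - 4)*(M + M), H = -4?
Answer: -6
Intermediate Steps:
K(f, s) = -6*f (K(f, s) = (-4 - 2)*f = -6*f)
y(M) = -42*M (y(M) = 3*((-3 - 4)*(M + M)) = 3*(-14*M) = -42*M)
y(0)*19 + K(1, 4) = -42*0*19 - 6*1 = 0*19 - 6 = 0 - 6 = -6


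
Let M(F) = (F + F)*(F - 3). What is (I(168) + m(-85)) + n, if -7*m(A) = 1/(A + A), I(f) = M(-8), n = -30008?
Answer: -35500079/1190 ≈ -29832.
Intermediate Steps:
M(F) = 2*F*(-3 + F) (M(F) = (2*F)*(-3 + F) = 2*F*(-3 + F))
I(f) = 176 (I(f) = 2*(-8)*(-3 - 8) = 2*(-8)*(-11) = 176)
m(A) = -1/(14*A) (m(A) = -1/(7*(A + A)) = -1/(2*A)/7 = -1/(14*A))
(I(168) + m(-85)) + n = (176 - 1/14/(-85)) - 30008 = (176 - 1/14*(-1/85)) - 30008 = (176 + 1/1190) - 30008 = 209441/1190 - 30008 = -35500079/1190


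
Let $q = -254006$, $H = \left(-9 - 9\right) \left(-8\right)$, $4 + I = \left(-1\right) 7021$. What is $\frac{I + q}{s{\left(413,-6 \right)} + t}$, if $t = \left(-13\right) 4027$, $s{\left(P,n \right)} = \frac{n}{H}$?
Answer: $\frac{6264744}{1256425} \approx 4.9862$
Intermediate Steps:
$I = -7025$ ($I = -4 - 7021 = -7025$)
$H = 144$ ($H = \left(-18\right) \left(-8\right) = 144$)
$s{\left(P,n \right)} = \frac{n}{144}$
$t = -52351$
$\frac{I + q}{s{\left(413,-6 \right)} + t} = \frac{-7025 - 254006}{\frac{1}{144} \left(-6\right) - 52351} = - \frac{261031}{- \frac{1}{24} - 52351} = - \frac{261031}{- \frac{1256425}{24}} = \left(-261031\right) \left(- \frac{24}{1256425}\right) = \frac{6264744}{1256425}$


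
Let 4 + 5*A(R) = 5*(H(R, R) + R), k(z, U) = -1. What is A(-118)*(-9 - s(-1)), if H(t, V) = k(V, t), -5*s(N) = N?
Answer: 27554/25 ≈ 1102.2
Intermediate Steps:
s(N) = -N/5
H(t, V) = -1
A(R) = -9/5 + R (A(R) = -⅘ + (5*(-1 + R))/5 = -⅘ + (-5 + 5*R)/5 = -⅘ + (-1 + R) = -9/5 + R)
A(-118)*(-9 - s(-1)) = (-9/5 - 118)*(-9 - (-1)*(-1)/5) = -599*(-9 - 1*⅕)/5 = -599*(-9 - ⅕)/5 = -599/5*(-46/5) = 27554/25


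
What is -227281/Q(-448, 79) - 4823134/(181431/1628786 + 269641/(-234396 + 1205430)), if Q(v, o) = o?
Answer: -75346949916553855768/6076711160365 ≈ -1.2399e+7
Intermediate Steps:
-227281/Q(-448, 79) - 4823134/(181431/1628786 + 269641/(-234396 + 1205430)) = -227281/79 - 4823134/(181431/1628786 + 269641/(-234396 + 1205430)) = -227281*1/79 - 4823134/(181431*(1/1628786) + 269641/971034) = -227281/79 - 4823134/(181431/1628786 + 269641*(1/971034)) = -227281/79 - 4823134/(181431/1628786 + 269641/971034) = -227281/79 - 4823134/153840788870/395401646181 = -227281/79 - 4823134*395401646181/153840788870 = -227281/79 - 953537561675775627/76920394435 = -75346949916553855768/6076711160365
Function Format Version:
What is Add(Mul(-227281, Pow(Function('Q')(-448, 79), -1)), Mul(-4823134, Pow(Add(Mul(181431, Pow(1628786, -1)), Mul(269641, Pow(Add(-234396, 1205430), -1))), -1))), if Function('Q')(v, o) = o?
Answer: Rational(-75346949916553855768, 6076711160365) ≈ -1.2399e+7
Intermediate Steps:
Add(Mul(-227281, Pow(Function('Q')(-448, 79), -1)), Mul(-4823134, Pow(Add(Mul(181431, Pow(1628786, -1)), Mul(269641, Pow(Add(-234396, 1205430), -1))), -1))) = Add(Mul(-227281, Pow(79, -1)), Mul(-4823134, Pow(Add(Mul(181431, Pow(1628786, -1)), Mul(269641, Pow(Add(-234396, 1205430), -1))), -1))) = Add(Mul(-227281, Rational(1, 79)), Mul(-4823134, Pow(Add(Mul(181431, Rational(1, 1628786)), Mul(269641, Pow(971034, -1))), -1))) = Add(Rational(-227281, 79), Mul(-4823134, Pow(Add(Rational(181431, 1628786), Mul(269641, Rational(1, 971034))), -1))) = Add(Rational(-227281, 79), Mul(-4823134, Pow(Add(Rational(181431, 1628786), Rational(269641, 971034)), -1))) = Add(Rational(-227281, 79), Mul(-4823134, Pow(Rational(153840788870, 395401646181), -1))) = Add(Rational(-227281, 79), Mul(-4823134, Rational(395401646181, 153840788870))) = Add(Rational(-227281, 79), Rational(-953537561675775627, 76920394435)) = Rational(-75346949916553855768, 6076711160365)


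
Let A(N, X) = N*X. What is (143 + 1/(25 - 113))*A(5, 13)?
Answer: 817895/88 ≈ 9294.3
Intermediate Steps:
(143 + 1/(25 - 113))*A(5, 13) = (143 + 1/(25 - 113))*(5*13) = (143 + 1/(-88))*65 = (143 - 1/88)*65 = (12583/88)*65 = 817895/88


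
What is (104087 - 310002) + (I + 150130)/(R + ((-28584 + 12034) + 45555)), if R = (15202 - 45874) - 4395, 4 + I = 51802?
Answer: -624229329/3031 ≈ -2.0595e+5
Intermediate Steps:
I = 51798 (I = -4 + 51802 = 51798)
R = -35067 (R = -30672 - 4395 = -35067)
(104087 - 310002) + (I + 150130)/(R + ((-28584 + 12034) + 45555)) = (104087 - 310002) + (51798 + 150130)/(-35067 + ((-28584 + 12034) + 45555)) = -205915 + 201928/(-35067 + (-16550 + 45555)) = -205915 + 201928/(-35067 + 29005) = -205915 + 201928/(-6062) = -205915 + 201928*(-1/6062) = -205915 - 100964/3031 = -624229329/3031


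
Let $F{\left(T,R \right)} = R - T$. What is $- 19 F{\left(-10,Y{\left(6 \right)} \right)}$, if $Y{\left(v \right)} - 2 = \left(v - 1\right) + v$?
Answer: $-437$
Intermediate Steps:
$Y{\left(v \right)} = 1 + 2 v$ ($Y{\left(v \right)} = 2 + \left(\left(v - 1\right) + v\right) = 2 + \left(\left(-1 + v\right) + v\right) = 2 + \left(-1 + 2 v\right) = 1 + 2 v$)
$- 19 F{\left(-10,Y{\left(6 \right)} \right)} = - 19 \left(\left(1 + 2 \cdot 6\right) - -10\right) = - 19 \left(\left(1 + 12\right) + 10\right) = - 19 \left(13 + 10\right) = \left(-19\right) 23 = -437$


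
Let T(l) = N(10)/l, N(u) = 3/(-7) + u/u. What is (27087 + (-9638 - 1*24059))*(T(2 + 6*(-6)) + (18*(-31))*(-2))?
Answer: -877821220/119 ≈ -7.3766e+6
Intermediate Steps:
N(u) = 4/7 (N(u) = 3*(-⅐) + 1 = -3/7 + 1 = 4/7)
T(l) = 4/(7*l)
(27087 + (-9638 - 1*24059))*(T(2 + 6*(-6)) + (18*(-31))*(-2)) = (27087 + (-9638 - 1*24059))*(4/(7*(2 + 6*(-6))) + (18*(-31))*(-2)) = (27087 + (-9638 - 24059))*(4/(7*(2 - 36)) - 558*(-2)) = (27087 - 33697)*((4/7)/(-34) + 1116) = -6610*((4/7)*(-1/34) + 1116) = -6610*(-2/119 + 1116) = -6610*132802/119 = -877821220/119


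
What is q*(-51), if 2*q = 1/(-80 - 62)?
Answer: 51/284 ≈ 0.17958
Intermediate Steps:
q = -1/284 (q = 1/(2*(-80 - 62)) = (½)/(-142) = (½)*(-1/142) = -1/284 ≈ -0.0035211)
q*(-51) = -1/284*(-51) = 51/284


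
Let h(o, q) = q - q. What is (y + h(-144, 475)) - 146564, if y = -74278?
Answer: -220842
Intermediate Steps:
h(o, q) = 0
(y + h(-144, 475)) - 146564 = (-74278 + 0) - 146564 = -74278 - 146564 = -220842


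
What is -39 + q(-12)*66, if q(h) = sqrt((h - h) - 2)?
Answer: -39 + 66*I*sqrt(2) ≈ -39.0 + 93.338*I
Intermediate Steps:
q(h) = I*sqrt(2) (q(h) = sqrt(0 - 2) = sqrt(-2) = I*sqrt(2))
-39 + q(-12)*66 = -39 + (I*sqrt(2))*66 = -39 + 66*I*sqrt(2)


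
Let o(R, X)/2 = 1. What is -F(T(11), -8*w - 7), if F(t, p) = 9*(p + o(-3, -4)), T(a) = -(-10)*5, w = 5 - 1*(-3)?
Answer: 621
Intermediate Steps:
w = 8 (w = 5 + 3 = 8)
o(R, X) = 2 (o(R, X) = 2*1 = 2)
T(a) = 50 (T(a) = -2*(-25) = 50)
F(t, p) = 18 + 9*p (F(t, p) = 9*(p + 2) = 9*(2 + p) = 18 + 9*p)
-F(T(11), -8*w - 7) = -(18 + 9*(-8*8 - 7)) = -(18 + 9*(-64 - 7)) = -(18 + 9*(-71)) = -(18 - 639) = -1*(-621) = 621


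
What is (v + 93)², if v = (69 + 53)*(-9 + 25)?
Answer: 4182025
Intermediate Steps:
v = 1952 (v = 122*16 = 1952)
(v + 93)² = (1952 + 93)² = 2045² = 4182025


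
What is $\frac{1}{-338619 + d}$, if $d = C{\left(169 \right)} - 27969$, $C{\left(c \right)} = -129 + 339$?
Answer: $- \frac{1}{366378} \approx -2.7294 \cdot 10^{-6}$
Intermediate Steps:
$C{\left(c \right)} = 210$
$d = -27759$ ($d = 210 - 27969 = -27759$)
$\frac{1}{-338619 + d} = \frac{1}{-338619 - 27759} = \frac{1}{-366378} = - \frac{1}{366378}$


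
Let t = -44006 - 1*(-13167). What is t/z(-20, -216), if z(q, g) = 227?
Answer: -30839/227 ≈ -135.85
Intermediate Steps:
t = -30839 (t = -44006 + 13167 = -30839)
t/z(-20, -216) = -30839/227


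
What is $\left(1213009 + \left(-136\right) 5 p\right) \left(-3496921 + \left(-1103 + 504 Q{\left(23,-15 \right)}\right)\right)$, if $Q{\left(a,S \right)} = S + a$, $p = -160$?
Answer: $-4618390071528$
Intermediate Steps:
$\left(1213009 + \left(-136\right) 5 p\right) \left(-3496921 + \left(-1103 + 504 Q{\left(23,-15 \right)}\right)\right) = \left(1213009 + \left(-136\right) 5 \left(-160\right)\right) \left(-3496921 - \left(1103 - 504 \left(-15 + 23\right)\right)\right) = \left(1213009 - -108800\right) \left(-3496921 + \left(-1103 + 504 \cdot 8\right)\right) = \left(1213009 + 108800\right) \left(-3496921 + \left(-1103 + 4032\right)\right) = 1321809 \left(-3496921 + 2929\right) = 1321809 \left(-3493992\right) = -4618390071528$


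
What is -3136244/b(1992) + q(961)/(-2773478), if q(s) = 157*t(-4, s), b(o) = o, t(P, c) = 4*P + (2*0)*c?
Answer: -1087287341591/690596022 ≈ -1574.4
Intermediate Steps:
t(P, c) = 4*P (t(P, c) = 4*P + 0*c = 4*P + 0 = 4*P)
q(s) = -2512 (q(s) = 157*(4*(-4)) = 157*(-16) = -2512)
-3136244/b(1992) + q(961)/(-2773478) = -3136244/1992 - 2512/(-2773478) = -3136244*1/1992 - 2512*(-1/2773478) = -784061/498 + 1256/1386739 = -1087287341591/690596022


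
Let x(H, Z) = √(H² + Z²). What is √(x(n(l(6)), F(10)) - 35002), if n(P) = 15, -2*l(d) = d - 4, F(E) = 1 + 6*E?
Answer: √(-35002 + √3946) ≈ 186.92*I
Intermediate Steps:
l(d) = 2 - d/2 (l(d) = -(d - 4)/2 = -(-4 + d)/2 = 2 - d/2)
√(x(n(l(6)), F(10)) - 35002) = √(√(15² + (1 + 6*10)²) - 35002) = √(√(225 + (1 + 60)²) - 35002) = √(√(225 + 61²) - 35002) = √(√(225 + 3721) - 35002) = √(√3946 - 35002) = √(-35002 + √3946)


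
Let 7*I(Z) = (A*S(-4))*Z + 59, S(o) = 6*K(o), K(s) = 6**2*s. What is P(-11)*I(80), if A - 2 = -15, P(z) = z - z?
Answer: 0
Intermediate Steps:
K(s) = 36*s
P(z) = 0
A = -13 (A = 2 - 15 = -13)
S(o) = 216*o (S(o) = 6*(36*o) = 216*o)
I(Z) = 59/7 + 11232*Z/7 (I(Z) = ((-2808*(-4))*Z + 59)/7 = ((-13*(-864))*Z + 59)/7 = (11232*Z + 59)/7 = (59 + 11232*Z)/7 = 59/7 + 11232*Z/7)
P(-11)*I(80) = 0*(59/7 + (11232/7)*80) = 0*(59/7 + 898560/7) = 0*(898619/7) = 0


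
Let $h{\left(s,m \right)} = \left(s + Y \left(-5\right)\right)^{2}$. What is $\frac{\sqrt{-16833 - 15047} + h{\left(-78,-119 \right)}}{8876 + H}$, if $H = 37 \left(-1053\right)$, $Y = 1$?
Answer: $- \frac{6889}{30085} - \frac{2 i \sqrt{7970}}{30085} \approx -0.22898 - 0.0059348 i$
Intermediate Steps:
$H = -38961$
$h{\left(s,m \right)} = \left(-5 + s\right)^{2}$ ($h{\left(s,m \right)} = \left(s + 1 \left(-5\right)\right)^{2} = \left(s - 5\right)^{2} = \left(-5 + s\right)^{2}$)
$\frac{\sqrt{-16833 - 15047} + h{\left(-78,-119 \right)}}{8876 + H} = \frac{\sqrt{-16833 - 15047} + \left(-5 - 78\right)^{2}}{8876 - 38961} = \frac{\sqrt{-31880} + \left(-83\right)^{2}}{-30085} = \left(2 i \sqrt{7970} + 6889\right) \left(- \frac{1}{30085}\right) = \left(6889 + 2 i \sqrt{7970}\right) \left(- \frac{1}{30085}\right) = - \frac{6889}{30085} - \frac{2 i \sqrt{7970}}{30085}$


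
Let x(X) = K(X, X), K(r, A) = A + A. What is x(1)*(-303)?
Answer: -606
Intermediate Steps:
K(r, A) = 2*A
x(X) = 2*X
x(1)*(-303) = (2*1)*(-303) = 2*(-303) = -606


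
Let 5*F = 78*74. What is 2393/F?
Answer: 11965/5772 ≈ 2.0729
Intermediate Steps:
F = 5772/5 (F = (78*74)/5 = (1/5)*5772 = 5772/5 ≈ 1154.4)
2393/F = 2393/(5772/5) = 2393*(5/5772) = 11965/5772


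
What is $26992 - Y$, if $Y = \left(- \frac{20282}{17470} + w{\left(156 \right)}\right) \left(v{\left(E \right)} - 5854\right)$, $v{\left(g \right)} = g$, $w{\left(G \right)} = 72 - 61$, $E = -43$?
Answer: $\frac{742586888}{8735} \approx 85013.0$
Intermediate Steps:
$w{\left(G \right)} = 11$ ($w{\left(G \right)} = 72 - 61 = 11$)
$Y = - \frac{506811768}{8735}$ ($Y = \left(- \frac{20282}{17470} + 11\right) \left(-43 - 5854\right) = \left(\left(-20282\right) \frac{1}{17470} + 11\right) \left(-5897\right) = \left(- \frac{10141}{8735} + 11\right) \left(-5897\right) = \frac{85944}{8735} \left(-5897\right) = - \frac{506811768}{8735} \approx -58021.0$)
$26992 - Y = 26992 - - \frac{506811768}{8735} = 26992 + \frac{506811768}{8735} = \frac{742586888}{8735}$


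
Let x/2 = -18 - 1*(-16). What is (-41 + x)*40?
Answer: -1800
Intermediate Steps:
x = -4 (x = 2*(-18 - 1*(-16)) = 2*(-18 + 16) = 2*(-2) = -4)
(-41 + x)*40 = (-41 - 4)*40 = -45*40 = -1800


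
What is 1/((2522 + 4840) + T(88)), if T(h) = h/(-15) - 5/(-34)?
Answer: 510/3751703 ≈ 0.00013594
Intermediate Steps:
T(h) = 5/34 - h/15 (T(h) = h*(-1/15) - 5*(-1/34) = -h/15 + 5/34 = 5/34 - h/15)
1/((2522 + 4840) + T(88)) = 1/((2522 + 4840) + (5/34 - 1/15*88)) = 1/(7362 + (5/34 - 88/15)) = 1/(7362 - 2917/510) = 1/(3751703/510) = 510/3751703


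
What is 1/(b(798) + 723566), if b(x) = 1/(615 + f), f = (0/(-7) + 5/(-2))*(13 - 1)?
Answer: 585/423286111 ≈ 1.3820e-6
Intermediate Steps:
f = -30 (f = (0*(-⅐) + 5*(-½))*12 = (0 - 5/2)*12 = -5/2*12 = -30)
b(x) = 1/585 (b(x) = 1/(615 - 30) = 1/585)
1/(b(798) + 723566) = 1/(1/585 + 723566) = 1/(423286111/585) = 585/423286111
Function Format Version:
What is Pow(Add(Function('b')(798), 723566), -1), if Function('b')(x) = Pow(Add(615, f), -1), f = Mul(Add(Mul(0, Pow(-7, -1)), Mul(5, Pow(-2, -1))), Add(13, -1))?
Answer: Rational(585, 423286111) ≈ 1.3820e-6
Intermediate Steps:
f = -30 (f = Mul(Add(Mul(0, Rational(-1, 7)), Mul(5, Rational(-1, 2))), 12) = Mul(Add(0, Rational(-5, 2)), 12) = Mul(Rational(-5, 2), 12) = -30)
Function('b')(x) = Rational(1, 585) (Function('b')(x) = Pow(Add(615, -30), -1) = Pow(585, -1) = Rational(1, 585))
Pow(Add(Function('b')(798), 723566), -1) = Pow(Add(Rational(1, 585), 723566), -1) = Pow(Rational(423286111, 585), -1) = Rational(585, 423286111)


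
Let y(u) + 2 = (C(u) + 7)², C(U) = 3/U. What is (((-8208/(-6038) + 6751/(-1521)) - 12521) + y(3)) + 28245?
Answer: 72473578529/4591899 ≈ 15783.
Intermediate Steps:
y(u) = -2 + (7 + 3/u)² (y(u) = -2 + (3/u + 7)² = -2 + (7 + 3/u)²)
(((-8208/(-6038) + 6751/(-1521)) - 12521) + y(3)) + 28245 = (((-8208/(-6038) + 6751/(-1521)) - 12521) + (47 + 9/3² + 42/3)) + 28245 = (((-8208*(-1/6038) + 6751*(-1/1521)) - 12521) + (47 + 9*(⅑) + 42*(⅓))) + 28245 = (((4104/3019 - 6751/1521) - 12521) + (47 + 1 + 14)) + 28245 = ((-14139085/4591899 - 12521) + 62) + 28245 = (-57509306464/4591899 + 62) + 28245 = -57224608726/4591899 + 28245 = 72473578529/4591899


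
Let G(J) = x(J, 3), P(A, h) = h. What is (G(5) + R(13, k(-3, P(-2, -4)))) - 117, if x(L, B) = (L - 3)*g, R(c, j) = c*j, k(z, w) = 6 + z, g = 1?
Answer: -76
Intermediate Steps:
x(L, B) = -3 + L (x(L, B) = (L - 3)*1 = (-3 + L)*1 = -3 + L)
G(J) = -3 + J
(G(5) + R(13, k(-3, P(-2, -4)))) - 117 = ((-3 + 5) + 13*(6 - 3)) - 117 = (2 + 13*3) - 117 = (2 + 39) - 117 = 41 - 117 = -76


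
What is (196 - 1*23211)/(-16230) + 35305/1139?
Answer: 119842847/3697194 ≈ 32.415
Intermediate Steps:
(196 - 1*23211)/(-16230) + 35305/1139 = (196 - 23211)*(-1/16230) + 35305*(1/1139) = -23015*(-1/16230) + 35305/1139 = 4603/3246 + 35305/1139 = 119842847/3697194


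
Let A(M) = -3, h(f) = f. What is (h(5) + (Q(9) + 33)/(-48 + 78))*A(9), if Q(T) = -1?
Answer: -91/5 ≈ -18.200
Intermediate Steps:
(h(5) + (Q(9) + 33)/(-48 + 78))*A(9) = (5 + (-1 + 33)/(-48 + 78))*(-3) = (5 + 32/30)*(-3) = (5 + 32*(1/30))*(-3) = (5 + 16/15)*(-3) = (91/15)*(-3) = -91/5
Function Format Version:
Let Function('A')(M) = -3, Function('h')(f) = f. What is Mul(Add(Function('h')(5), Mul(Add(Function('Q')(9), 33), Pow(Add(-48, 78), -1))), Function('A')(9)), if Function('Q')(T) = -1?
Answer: Rational(-91, 5) ≈ -18.200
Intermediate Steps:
Mul(Add(Function('h')(5), Mul(Add(Function('Q')(9), 33), Pow(Add(-48, 78), -1))), Function('A')(9)) = Mul(Add(5, Mul(Add(-1, 33), Pow(Add(-48, 78), -1))), -3) = Mul(Add(5, Mul(32, Pow(30, -1))), -3) = Mul(Add(5, Mul(32, Rational(1, 30))), -3) = Mul(Add(5, Rational(16, 15)), -3) = Mul(Rational(91, 15), -3) = Rational(-91, 5)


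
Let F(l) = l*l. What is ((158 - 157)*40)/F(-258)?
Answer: 10/16641 ≈ 0.00060093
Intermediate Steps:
F(l) = l²
((158 - 157)*40)/F(-258) = ((158 - 157)*40)/((-258)²) = (1*40)/66564 = 40*(1/66564) = 10/16641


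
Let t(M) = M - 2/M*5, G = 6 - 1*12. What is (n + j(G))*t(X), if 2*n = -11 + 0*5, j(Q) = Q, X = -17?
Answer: 6417/34 ≈ 188.74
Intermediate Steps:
G = -6 (G = 6 - 12 = -6)
t(M) = M - 10/M
n = -11/2 (n = (-11 + 0*5)/2 = (-11 + 0)/2 = (½)*(-11) = -11/2 ≈ -5.5000)
(n + j(G))*t(X) = (-11/2 - 6)*(-17 - 10/(-17)) = -23*(-17 - 10*(-1/17))/2 = -23*(-17 + 10/17)/2 = -23/2*(-279/17) = 6417/34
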